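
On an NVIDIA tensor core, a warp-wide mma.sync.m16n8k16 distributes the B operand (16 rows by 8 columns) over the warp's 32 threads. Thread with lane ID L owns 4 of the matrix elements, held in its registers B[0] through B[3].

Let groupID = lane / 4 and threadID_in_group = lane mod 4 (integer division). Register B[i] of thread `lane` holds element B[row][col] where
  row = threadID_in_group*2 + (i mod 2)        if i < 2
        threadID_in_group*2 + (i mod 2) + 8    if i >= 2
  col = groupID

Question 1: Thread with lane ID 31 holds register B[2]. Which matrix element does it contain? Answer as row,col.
31: gr=7,th=3
[2] (3*2+0+8,7) = (14,7)

14,7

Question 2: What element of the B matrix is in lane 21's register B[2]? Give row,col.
10,5

21: gid=5,tid=1
[2] (1*2+0+8,5) = (10,5)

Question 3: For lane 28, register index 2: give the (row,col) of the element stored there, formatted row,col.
8,7

lane 28->28/4=7, 28 mod 4=0
i=2  r:2·0+0+8->8  c:7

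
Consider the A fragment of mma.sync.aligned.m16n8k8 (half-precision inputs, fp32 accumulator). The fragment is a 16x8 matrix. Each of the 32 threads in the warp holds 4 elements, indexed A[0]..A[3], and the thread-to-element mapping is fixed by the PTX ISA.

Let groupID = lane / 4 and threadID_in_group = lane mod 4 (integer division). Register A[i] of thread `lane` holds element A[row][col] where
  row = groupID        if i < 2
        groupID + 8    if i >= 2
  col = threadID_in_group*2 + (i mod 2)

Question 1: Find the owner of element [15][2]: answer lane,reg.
r=15⇒gr=7,Rb=1  c=2⇒th=1,odd=0
L=7*4+1=29  i=1*2+0=2

29,2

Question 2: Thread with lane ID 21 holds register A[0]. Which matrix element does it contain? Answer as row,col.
lane 21⇒21/4=5, 21 mod 4=1
i=0  r:5+0⇒5  c:2·1+0⇒2

5,2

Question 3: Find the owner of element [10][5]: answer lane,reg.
10,3

r: 10->gid=2,r8=1  c: 5->tid=2,i&1=1
L=2*4+2=10  i=1*2+1=3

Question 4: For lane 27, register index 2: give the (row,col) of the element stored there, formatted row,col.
14,6

lane 27=>27/4=6, 27 mod 4=3
i=2  r:6+8=>14  c:2·3+0=>6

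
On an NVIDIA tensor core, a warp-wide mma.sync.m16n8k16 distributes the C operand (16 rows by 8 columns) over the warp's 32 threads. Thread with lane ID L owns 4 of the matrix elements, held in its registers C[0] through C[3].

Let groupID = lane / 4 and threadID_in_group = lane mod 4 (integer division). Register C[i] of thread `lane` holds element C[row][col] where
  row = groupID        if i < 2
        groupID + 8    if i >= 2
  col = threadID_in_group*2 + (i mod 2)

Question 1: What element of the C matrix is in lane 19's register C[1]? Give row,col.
4,7

lane 19->19/4=4, 19 mod 4=3
i=1  r:4+0->4  c:2·3+1->7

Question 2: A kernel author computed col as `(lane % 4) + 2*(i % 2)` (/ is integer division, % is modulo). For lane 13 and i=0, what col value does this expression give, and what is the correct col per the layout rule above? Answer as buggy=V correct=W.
buggy=1 correct=2

`(lane % 4) + 2*(i % 2)`[13,0]⇒1
lane 13: gr=3 (13/4), th=1 (13%4)
i=0: r=3+0=3, c=1*2+0=2
col: 1 vs 2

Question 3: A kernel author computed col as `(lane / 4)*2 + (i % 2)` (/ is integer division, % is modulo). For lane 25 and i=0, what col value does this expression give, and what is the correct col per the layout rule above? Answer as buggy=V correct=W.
`(lane / 4)*2 + (i % 2)`[25,0]→12
L=25→G=25>>2=6, T=25&3=1
[0]→row 6+0=6  col 1·2+0=2
col: 12 vs 2

buggy=12 correct=2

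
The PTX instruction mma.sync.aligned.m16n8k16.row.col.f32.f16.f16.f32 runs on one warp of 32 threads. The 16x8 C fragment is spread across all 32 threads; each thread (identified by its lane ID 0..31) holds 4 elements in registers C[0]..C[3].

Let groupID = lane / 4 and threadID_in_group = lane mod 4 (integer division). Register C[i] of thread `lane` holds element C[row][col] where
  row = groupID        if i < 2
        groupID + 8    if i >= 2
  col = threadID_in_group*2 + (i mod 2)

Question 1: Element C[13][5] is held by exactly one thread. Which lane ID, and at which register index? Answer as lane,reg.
22,3

r=13->g=5,rb=1  c=5->t=2,b0=1
L=5*4+2=22  i=1*2+1=3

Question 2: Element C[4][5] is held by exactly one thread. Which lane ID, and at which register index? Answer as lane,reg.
18,1

r:4=>grp=4,rB=0  c:5=>tig=2,lo=1
L=4*4+2=18  i=0*2+1=1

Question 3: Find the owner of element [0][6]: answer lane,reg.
r: 0->gid=0,r8=0  c: 6->tid=3,i&1=0
L=0*4+3=3  i=0*2+0=0

3,0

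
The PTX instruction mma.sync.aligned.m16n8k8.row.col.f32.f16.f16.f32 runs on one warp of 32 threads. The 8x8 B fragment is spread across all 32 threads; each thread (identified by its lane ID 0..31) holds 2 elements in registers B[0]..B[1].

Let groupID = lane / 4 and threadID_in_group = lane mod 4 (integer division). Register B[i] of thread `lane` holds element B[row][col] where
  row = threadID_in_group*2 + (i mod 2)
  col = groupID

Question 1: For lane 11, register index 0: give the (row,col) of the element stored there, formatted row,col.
6,2

L=11→G=11>>2=2, T=11&3=3
[0]→row 3·2+0=6  col G=2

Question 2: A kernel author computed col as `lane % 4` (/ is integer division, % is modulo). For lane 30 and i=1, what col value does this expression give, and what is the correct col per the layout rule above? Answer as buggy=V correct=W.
`lane % 4`[30,1]->2
lane 30->30/4=7, 30 mod 4=2
i=1  r:2·2+1->5  c:7
col: 2 vs 7

buggy=2 correct=7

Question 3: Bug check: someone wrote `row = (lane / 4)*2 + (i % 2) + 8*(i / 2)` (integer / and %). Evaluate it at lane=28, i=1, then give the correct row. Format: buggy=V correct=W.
buggy=15 correct=1

`(lane / 4)*2 + (i % 2) + 8*(i / 2)`[28,1]⇒15
lane 28: gr=7 (28/4), th=0 (28%4)
i=1: r=0*2+1=1, c=gr=7
row: 15 vs 1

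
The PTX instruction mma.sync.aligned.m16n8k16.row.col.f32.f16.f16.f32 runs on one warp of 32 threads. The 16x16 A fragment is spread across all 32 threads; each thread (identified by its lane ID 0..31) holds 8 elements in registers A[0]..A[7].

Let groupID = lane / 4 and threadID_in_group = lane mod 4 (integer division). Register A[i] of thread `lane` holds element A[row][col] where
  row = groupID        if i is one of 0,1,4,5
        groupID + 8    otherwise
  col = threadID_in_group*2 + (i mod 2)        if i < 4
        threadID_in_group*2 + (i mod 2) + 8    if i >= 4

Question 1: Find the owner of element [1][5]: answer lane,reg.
6,1

r: 1->gid=1,r8=0  c: 5->c8=0,tid=2,i&1=1
L=1*4+2=6  i=0*4+0*2+1=1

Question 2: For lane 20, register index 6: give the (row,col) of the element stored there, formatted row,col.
13,8

L=20⇒gr=20>>2=5, th=20&3=0
[6]⇒row 5+8=13  col 0·2+0+8=8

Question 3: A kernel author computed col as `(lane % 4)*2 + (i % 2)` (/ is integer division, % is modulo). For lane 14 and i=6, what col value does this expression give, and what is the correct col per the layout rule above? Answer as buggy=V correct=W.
buggy=4 correct=12

`(lane % 4)*2 + (i % 2)`[14,6]=>4
lane 14=>14/4=3, 14 mod 4=2
i=6  r:3+8=>11  c:2·2+0+8=>12
col: 4 vs 12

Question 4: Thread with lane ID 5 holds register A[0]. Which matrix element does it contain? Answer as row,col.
lane 5->5/4=1, 5 mod 4=1
i=0  r:1+0->1  c:2·1+0+0->2

1,2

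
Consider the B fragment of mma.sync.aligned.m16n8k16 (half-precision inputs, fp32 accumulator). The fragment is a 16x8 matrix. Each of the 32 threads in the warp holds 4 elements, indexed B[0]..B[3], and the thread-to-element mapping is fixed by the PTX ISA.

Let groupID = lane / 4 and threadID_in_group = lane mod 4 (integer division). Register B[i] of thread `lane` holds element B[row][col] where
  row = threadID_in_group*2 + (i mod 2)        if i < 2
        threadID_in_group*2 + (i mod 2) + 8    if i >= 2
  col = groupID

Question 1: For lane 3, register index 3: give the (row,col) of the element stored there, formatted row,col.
15,0

lane 3=>3/4=0, 3 mod 4=3
i=3  r:2·3+1+8=>15  c:0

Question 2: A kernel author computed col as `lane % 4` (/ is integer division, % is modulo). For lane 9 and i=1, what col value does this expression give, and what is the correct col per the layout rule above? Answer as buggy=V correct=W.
buggy=1 correct=2

`lane % 4`[9,1]->1
lane 9: g=2 (9/4), t=1 (9%4)
i=1: r=1*2+1+0=3, c=g=2
col: 1 vs 2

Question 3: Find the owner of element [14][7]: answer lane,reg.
c=7->g=7  r=14->rb=1,t=3,b0=0
L=7*4+3=31  i=1*2+0=2

31,2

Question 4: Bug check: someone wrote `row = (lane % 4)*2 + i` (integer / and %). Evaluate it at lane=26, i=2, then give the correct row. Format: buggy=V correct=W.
`(lane % 4)*2 + i`[26,2]->6
lane 26->26/4=6, 26 mod 4=2
i=2  r:2·2+0+8->12  c:6
row: 6 vs 12

buggy=6 correct=12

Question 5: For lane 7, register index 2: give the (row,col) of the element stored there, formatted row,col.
lane 7→7/4=1, 7 mod 4=3
i=2  r:2·3+0+8→14  c:1

14,1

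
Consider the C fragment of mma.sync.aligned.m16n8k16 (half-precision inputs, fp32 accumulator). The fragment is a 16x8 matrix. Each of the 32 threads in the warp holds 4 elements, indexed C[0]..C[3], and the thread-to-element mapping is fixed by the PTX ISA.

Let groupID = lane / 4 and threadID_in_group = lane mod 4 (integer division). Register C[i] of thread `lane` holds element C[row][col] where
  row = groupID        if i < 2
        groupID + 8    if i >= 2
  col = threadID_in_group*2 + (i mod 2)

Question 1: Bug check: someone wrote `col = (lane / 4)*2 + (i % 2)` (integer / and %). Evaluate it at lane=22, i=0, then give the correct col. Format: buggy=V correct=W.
buggy=10 correct=4

`(lane / 4)*2 + (i % 2)`[22,0]→10
lane 22: G=5 (22/4), T=2 (22%4)
i=0: r=5+0=5, c=2*2+0=4
col: 10 vs 4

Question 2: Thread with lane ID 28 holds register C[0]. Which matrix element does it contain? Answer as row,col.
7,0

lane 28->28/4=7, 28 mod 4=0
i=0  r:7+0->7  c:2·0+0->0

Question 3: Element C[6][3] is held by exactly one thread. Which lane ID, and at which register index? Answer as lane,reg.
25,1

r=6⇒gr=6,Rb=0  c=3⇒th=1,odd=1
L=6*4+1=25  i=0*2+1=1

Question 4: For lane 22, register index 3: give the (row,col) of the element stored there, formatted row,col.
13,5

lane 22: g=5 (22/4), t=2 (22%4)
i=3: r=5+8=13, c=2*2+1=5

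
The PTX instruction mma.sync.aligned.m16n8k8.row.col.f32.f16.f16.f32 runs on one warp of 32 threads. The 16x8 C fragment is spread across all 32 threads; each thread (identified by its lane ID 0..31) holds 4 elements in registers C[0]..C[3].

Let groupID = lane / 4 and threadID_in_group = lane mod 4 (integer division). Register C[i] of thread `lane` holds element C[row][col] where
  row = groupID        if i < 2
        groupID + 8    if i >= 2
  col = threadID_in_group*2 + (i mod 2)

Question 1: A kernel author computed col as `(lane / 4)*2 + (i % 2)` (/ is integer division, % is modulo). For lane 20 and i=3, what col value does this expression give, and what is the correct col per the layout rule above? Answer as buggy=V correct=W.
`(lane / 4)*2 + (i % 2)`[20,3]=>11
lane 20: grp=5 (20/4), tig=0 (20%4)
i=3: r=5+8=13, c=0*2+1=1
col: 11 vs 1

buggy=11 correct=1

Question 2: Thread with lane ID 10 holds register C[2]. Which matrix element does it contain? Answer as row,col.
L=10→G=10>>2=2, T=10&3=2
[2]→row 2+8=10  col 2·2+0=4

10,4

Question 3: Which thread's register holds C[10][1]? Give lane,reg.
8,3

r: 10->gid=2,r8=1  c: 1->tid=0,i&1=1
L=2*4+0=8  i=1*2+1=3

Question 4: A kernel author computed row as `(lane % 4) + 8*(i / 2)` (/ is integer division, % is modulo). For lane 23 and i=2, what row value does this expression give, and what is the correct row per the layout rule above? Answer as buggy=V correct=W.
buggy=11 correct=13

`(lane % 4) + 8*(i / 2)`[23,2]⇒11
lane 23: gr=5 (23/4), th=3 (23%4)
i=2: r=5+8=13, c=3*2+0=6
row: 11 vs 13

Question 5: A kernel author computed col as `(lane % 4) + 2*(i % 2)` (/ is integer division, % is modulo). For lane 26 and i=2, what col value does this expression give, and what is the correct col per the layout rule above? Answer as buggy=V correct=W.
`(lane % 4) + 2*(i % 2)`[26,2]->2
L=26->gid=26>>2=6, tid=26&3=2
[2]->row 6+8=14  col 2·2+0=4
col: 2 vs 4

buggy=2 correct=4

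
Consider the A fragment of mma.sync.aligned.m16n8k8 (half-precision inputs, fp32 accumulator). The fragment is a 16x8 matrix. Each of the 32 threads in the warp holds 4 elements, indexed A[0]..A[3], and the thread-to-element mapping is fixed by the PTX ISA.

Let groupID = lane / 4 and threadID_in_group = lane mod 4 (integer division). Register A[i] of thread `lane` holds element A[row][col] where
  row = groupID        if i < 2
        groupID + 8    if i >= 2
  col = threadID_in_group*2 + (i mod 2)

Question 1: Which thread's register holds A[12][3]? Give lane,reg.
17,3

r: 12->gid=4,r8=1  c: 3->tid=1,i&1=1
L=4*4+1=17  i=1*2+1=3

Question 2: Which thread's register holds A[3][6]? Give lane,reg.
15,0

r:3=>grp=3,rB=0  c:6=>tig=3,lo=0
L=3*4+3=15  i=0*2+0=0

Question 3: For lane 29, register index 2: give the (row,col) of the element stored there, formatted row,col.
15,2

lane 29: g=7 (29/4), t=1 (29%4)
i=2: r=7+8=15, c=1*2+0=2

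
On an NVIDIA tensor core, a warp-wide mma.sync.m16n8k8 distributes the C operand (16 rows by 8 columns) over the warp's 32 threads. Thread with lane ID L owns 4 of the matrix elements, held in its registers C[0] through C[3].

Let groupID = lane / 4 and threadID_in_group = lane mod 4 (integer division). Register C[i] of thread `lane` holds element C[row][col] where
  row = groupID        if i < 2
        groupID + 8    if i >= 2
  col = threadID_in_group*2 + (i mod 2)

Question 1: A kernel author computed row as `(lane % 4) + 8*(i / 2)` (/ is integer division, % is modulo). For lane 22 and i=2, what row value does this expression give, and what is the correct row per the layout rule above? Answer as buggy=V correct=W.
`(lane % 4) + 8*(i / 2)`[22,2]->10
lane 22->22/4=5, 22 mod 4=2
i=2  r:5+8->13  c:2·2+0->4
row: 10 vs 13

buggy=10 correct=13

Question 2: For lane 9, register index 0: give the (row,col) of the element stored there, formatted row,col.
2,2

9: gid=2,tid=1
[0] (2+0,1*2+0) = (2,2)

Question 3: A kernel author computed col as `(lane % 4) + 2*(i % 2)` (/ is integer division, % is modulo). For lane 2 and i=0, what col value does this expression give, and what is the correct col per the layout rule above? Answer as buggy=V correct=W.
buggy=2 correct=4

`(lane % 4) + 2*(i % 2)`[2,0]⇒2
lane 2: gr=0 (2/4), th=2 (2%4)
i=0: r=0+0=0, c=2*2+0=4
col: 2 vs 4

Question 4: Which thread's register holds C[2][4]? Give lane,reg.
10,0

r:2=>grp=2,rB=0  c:4=>tig=2,lo=0
L=2*4+2=10  i=0*2+0=0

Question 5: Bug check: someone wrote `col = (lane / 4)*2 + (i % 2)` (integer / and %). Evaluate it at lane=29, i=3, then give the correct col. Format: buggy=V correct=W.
buggy=15 correct=3

`(lane / 4)*2 + (i % 2)`[29,3]->15
L=29->gid=29>>2=7, tid=29&3=1
[3]->row 7+8=15  col 1·2+1=3
col: 15 vs 3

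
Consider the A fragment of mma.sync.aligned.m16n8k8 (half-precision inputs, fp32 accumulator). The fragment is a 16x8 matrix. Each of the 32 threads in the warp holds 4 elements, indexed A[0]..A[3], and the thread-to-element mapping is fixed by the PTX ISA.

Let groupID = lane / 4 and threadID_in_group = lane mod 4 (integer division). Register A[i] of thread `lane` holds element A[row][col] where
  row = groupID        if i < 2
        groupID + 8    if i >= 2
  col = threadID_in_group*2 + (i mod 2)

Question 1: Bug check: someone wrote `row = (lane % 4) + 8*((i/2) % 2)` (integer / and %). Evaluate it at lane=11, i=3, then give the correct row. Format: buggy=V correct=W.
buggy=11 correct=10

`(lane % 4) + 8*((i/2) % 2)`[11,3]->11
11: g=2,t=3
[3] (2+8,3*2+1) = (10,7)
row: 11 vs 10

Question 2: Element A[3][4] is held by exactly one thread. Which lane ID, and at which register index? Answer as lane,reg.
14,0

r=3->g=3,rb=0  c=4->t=2,b0=0
L=3*4+2=14  i=0*2+0=0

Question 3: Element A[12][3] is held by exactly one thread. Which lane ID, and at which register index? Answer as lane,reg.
r:12=>grp=4,rB=1  c:3=>tig=1,lo=1
L=4*4+1=17  i=1*2+1=3

17,3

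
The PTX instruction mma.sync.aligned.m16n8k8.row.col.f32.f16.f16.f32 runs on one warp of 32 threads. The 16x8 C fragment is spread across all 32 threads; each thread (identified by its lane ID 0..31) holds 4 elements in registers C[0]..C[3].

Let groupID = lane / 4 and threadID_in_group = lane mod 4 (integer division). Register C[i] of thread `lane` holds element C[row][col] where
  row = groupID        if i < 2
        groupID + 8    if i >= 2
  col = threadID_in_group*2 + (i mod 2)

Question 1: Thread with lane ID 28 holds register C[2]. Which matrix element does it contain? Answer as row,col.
15,0

lane 28→28/4=7, 28 mod 4=0
i=2  r:7+8→15  c:2·0+0→0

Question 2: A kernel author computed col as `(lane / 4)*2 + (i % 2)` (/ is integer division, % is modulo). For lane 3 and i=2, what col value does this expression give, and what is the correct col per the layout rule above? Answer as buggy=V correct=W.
buggy=0 correct=6

`(lane / 4)*2 + (i % 2)`[3,2]->0
3: gid=0,tid=3
[2] (0+8,3*2+0) = (8,6)
col: 0 vs 6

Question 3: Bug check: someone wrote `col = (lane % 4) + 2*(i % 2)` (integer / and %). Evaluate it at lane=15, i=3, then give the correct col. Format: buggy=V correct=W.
buggy=5 correct=7

`(lane % 4) + 2*(i % 2)`[15,3]=>5
L=15=>grp=15>>2=3, tig=15&3=3
[3]=>row 3+8=11  col 3·2+1=7
col: 5 vs 7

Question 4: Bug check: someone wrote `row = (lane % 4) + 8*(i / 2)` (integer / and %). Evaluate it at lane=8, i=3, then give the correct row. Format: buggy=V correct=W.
buggy=8 correct=10

`(lane % 4) + 8*(i / 2)`[8,3]⇒8
8: gr=2,th=0
[3] (2+8,0*2+1) = (10,1)
row: 8 vs 10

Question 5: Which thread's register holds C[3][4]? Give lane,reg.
14,0

r:3=>grp=3,rB=0  c:4=>tig=2,lo=0
L=3*4+2=14  i=0*2+0=0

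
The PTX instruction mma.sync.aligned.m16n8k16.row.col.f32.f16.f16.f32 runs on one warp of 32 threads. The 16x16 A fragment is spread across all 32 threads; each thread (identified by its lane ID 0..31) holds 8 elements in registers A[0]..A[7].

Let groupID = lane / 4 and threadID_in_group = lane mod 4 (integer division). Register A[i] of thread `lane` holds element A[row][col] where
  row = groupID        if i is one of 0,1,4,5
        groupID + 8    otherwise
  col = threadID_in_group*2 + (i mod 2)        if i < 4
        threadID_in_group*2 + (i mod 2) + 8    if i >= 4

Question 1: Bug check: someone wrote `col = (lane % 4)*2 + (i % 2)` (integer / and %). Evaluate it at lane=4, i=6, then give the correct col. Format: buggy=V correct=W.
buggy=0 correct=8

`(lane % 4)*2 + (i % 2)`[4,6]->0
4: gid=1,tid=0
[6] (1+8,0*2+0+8) = (9,8)
col: 0 vs 8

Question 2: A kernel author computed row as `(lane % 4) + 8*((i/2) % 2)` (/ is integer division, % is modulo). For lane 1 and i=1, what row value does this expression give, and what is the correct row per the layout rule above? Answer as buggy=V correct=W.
`(lane % 4) + 8*((i/2) % 2)`[1,1]⇒1
1: gr=0,th=1
[1] (0+0,1*2+1+0) = (0,3)
row: 1 vs 0

buggy=1 correct=0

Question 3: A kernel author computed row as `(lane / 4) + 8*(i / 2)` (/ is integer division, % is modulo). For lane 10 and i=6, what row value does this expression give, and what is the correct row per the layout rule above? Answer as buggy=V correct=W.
buggy=26 correct=10

`(lane / 4) + 8*(i / 2)`[10,6]⇒26
lane 10: gr=2 (10/4), th=2 (10%4)
i=6: r=2+8=10, c=2*2+0+8=12
row: 26 vs 10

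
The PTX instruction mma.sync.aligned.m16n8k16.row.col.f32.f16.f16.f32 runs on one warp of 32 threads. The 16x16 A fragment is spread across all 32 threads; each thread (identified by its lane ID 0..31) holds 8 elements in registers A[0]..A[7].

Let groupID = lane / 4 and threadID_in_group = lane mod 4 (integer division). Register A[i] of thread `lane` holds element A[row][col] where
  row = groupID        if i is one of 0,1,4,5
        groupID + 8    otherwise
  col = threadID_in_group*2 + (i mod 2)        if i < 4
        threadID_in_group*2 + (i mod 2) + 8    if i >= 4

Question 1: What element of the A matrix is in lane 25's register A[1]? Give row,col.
6,3

L=25⇒gr=25>>2=6, th=25&3=1
[1]⇒row 6+0=6  col 1·2+1+0=3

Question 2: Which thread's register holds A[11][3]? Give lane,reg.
r=11->g=3,rb=1  c=3->cb=0,t=1,b0=1
L=3*4+1=13  i=0*4+1*2+1=3

13,3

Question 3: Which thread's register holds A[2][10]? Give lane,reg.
r: 2->gid=2,r8=0  c: 10->c8=1,tid=1,i&1=0
L=2*4+1=9  i=1*4+0*2+0=4

9,4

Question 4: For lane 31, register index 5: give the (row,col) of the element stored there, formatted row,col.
lane 31→31/4=7, 31 mod 4=3
i=5  r:7+0→7  c:2·3+1+8→15

7,15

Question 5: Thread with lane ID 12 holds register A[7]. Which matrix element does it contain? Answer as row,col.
11,9

L=12->gid=12>>2=3, tid=12&3=0
[7]->row 3+8=11  col 0·2+1+8=9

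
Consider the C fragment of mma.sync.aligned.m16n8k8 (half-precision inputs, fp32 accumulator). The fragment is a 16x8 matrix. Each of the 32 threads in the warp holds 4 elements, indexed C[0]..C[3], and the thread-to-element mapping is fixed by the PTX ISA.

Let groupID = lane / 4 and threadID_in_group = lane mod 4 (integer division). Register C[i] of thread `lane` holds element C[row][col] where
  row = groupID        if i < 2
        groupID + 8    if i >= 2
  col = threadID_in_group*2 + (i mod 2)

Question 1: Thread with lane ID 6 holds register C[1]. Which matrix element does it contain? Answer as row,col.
L=6→G=6>>2=1, T=6&3=2
[1]→row 1+0=1  col 2·2+1=5

1,5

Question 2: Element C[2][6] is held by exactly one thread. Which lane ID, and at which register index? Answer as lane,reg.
11,0

r=2→G=2,rhi=0  c=6→T=3,p=0
L=2*4+3=11  i=0*2+0=0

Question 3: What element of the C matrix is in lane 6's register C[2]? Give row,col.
9,4

lane 6→6/4=1, 6 mod 4=2
i=2  r:1+8→9  c:2·2+0→4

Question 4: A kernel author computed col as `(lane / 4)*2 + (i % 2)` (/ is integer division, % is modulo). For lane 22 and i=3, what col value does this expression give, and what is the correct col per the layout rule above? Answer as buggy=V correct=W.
`(lane / 4)*2 + (i % 2)`[22,3]=>11
lane 22: grp=5 (22/4), tig=2 (22%4)
i=3: r=5+8=13, c=2*2+1=5
col: 11 vs 5

buggy=11 correct=5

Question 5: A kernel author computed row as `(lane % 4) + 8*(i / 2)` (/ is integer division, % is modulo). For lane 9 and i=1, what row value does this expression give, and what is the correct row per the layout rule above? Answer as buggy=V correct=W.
buggy=1 correct=2

`(lane % 4) + 8*(i / 2)`[9,1]->1
L=9->gid=9>>2=2, tid=9&3=1
[1]->row 2+0=2  col 1·2+1=3
row: 1 vs 2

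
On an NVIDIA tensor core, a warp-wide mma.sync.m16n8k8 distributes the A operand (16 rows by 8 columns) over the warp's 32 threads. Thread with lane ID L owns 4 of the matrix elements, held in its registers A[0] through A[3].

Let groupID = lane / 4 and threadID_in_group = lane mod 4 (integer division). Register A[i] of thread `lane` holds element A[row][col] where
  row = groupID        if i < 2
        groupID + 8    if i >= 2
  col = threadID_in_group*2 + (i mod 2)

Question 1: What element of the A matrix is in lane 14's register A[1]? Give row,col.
lane 14: G=3 (14/4), T=2 (14%4)
i=1: r=3+0=3, c=2*2+1=5

3,5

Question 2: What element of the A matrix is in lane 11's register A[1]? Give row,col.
lane 11: G=2 (11/4), T=3 (11%4)
i=1: r=2+0=2, c=3*2+1=7

2,7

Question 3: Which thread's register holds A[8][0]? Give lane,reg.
r:8=>grp=0,rB=1  c:0=>tig=0,lo=0
L=0*4+0=0  i=1*2+0=2

0,2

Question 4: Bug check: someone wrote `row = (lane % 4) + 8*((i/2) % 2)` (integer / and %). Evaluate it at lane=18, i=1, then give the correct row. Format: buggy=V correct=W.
buggy=2 correct=4

`(lane % 4) + 8*((i/2) % 2)`[18,1]->2
lane 18: g=4 (18/4), t=2 (18%4)
i=1: r=4+0=4, c=2*2+1=5
row: 2 vs 4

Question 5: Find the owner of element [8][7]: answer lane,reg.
3,3

r=8→G=0,rhi=1  c=7→T=3,p=1
L=0*4+3=3  i=1*2+1=3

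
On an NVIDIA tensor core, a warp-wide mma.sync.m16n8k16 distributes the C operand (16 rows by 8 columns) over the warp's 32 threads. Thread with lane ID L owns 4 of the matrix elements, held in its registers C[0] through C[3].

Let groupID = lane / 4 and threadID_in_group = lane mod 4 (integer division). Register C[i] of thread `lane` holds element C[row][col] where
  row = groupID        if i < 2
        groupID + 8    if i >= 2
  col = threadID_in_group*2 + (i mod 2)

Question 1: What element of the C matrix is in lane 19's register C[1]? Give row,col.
lane 19: g=4 (19/4), t=3 (19%4)
i=1: r=4+0=4, c=3*2+1=7

4,7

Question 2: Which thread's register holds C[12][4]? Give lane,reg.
18,2

r:12=>grp=4,rB=1  c:4=>tig=2,lo=0
L=4*4+2=18  i=1*2+0=2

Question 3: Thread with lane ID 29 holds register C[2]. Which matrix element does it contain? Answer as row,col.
15,2

lane 29->29/4=7, 29 mod 4=1
i=2  r:7+8->15  c:2·1+0->2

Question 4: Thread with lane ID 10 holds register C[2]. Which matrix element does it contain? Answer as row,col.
lane 10: G=2 (10/4), T=2 (10%4)
i=2: r=2+8=10, c=2*2+0=4

10,4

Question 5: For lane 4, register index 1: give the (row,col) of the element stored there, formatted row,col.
1,1

L=4=>grp=4>>2=1, tig=4&3=0
[1]=>row 1+0=1  col 0·2+1=1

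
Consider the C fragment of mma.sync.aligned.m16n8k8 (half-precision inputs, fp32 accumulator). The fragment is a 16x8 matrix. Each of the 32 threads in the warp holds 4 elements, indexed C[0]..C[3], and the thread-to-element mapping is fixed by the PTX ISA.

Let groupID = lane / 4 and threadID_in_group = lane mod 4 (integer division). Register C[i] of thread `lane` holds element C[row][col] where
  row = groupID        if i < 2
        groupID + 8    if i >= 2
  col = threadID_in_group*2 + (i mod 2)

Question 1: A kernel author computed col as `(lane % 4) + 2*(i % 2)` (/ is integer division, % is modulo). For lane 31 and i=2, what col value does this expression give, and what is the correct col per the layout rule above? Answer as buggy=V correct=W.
buggy=3 correct=6

`(lane % 4) + 2*(i % 2)`[31,2]→3
lane 31: G=7 (31/4), T=3 (31%4)
i=2: r=7+8=15, c=3*2+0=6
col: 3 vs 6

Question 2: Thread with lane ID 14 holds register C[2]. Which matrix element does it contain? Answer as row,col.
11,4

L=14->gid=14>>2=3, tid=14&3=2
[2]->row 3+8=11  col 2·2+0=4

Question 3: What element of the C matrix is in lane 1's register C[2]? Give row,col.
lane 1->1/4=0, 1 mod 4=1
i=2  r:0+8->8  c:2·1+0->2

8,2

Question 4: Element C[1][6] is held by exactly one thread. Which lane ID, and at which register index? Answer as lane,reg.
7,0

r=1->g=1,rb=0  c=6->t=3,b0=0
L=1*4+3=7  i=0*2+0=0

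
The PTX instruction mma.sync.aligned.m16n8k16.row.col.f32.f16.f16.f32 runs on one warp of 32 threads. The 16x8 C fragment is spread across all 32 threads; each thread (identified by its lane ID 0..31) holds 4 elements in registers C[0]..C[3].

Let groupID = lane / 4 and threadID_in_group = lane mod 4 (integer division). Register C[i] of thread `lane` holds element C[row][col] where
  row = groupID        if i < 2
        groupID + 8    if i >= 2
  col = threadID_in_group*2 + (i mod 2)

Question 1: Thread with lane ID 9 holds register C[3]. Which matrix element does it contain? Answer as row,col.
10,3

L=9→G=9>>2=2, T=9&3=1
[3]→row 2+8=10  col 1·2+1=3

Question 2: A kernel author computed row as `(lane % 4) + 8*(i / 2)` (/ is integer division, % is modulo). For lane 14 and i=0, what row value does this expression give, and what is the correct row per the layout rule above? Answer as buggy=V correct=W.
buggy=2 correct=3

`(lane % 4) + 8*(i / 2)`[14,0]->2
L=14->gid=14>>2=3, tid=14&3=2
[0]->row 3+0=3  col 2·2+0=4
row: 2 vs 3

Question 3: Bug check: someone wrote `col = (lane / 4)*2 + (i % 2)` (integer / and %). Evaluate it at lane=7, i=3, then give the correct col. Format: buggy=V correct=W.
`(lane / 4)*2 + (i % 2)`[7,3]→3
lane 7: G=1 (7/4), T=3 (7%4)
i=3: r=1+8=9, c=3*2+1=7
col: 3 vs 7

buggy=3 correct=7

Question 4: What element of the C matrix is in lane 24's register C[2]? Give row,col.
14,0

lane 24: grp=6 (24/4), tig=0 (24%4)
i=2: r=6+8=14, c=0*2+0=0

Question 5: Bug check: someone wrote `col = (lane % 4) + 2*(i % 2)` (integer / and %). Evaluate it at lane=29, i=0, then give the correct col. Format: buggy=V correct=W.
buggy=1 correct=2

`(lane % 4) + 2*(i % 2)`[29,0]->1
L=29->g=29>>2=7, t=29&3=1
[0]->row 7+0=7  col 1·2+0=2
col: 1 vs 2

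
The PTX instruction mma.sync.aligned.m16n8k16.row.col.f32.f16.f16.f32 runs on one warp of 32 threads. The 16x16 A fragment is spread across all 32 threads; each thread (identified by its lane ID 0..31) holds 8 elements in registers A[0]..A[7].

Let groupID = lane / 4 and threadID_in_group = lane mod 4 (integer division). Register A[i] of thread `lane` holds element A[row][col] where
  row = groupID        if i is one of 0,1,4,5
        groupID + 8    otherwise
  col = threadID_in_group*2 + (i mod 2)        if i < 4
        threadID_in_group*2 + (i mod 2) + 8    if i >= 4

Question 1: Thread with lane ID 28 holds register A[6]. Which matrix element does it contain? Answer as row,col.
lane 28: grp=7 (28/4), tig=0 (28%4)
i=6: r=7+8=15, c=0*2+0+8=8

15,8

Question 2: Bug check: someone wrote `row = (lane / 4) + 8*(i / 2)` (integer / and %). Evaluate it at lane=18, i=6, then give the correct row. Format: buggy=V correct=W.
`(lane / 4) + 8*(i / 2)`[18,6]⇒28
L=18⇒gr=18>>2=4, th=18&3=2
[6]⇒row 4+8=12  col 2·2+0+8=12
row: 28 vs 12

buggy=28 correct=12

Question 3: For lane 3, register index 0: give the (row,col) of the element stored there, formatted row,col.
0,6

lane 3: gid=0 (3/4), tid=3 (3%4)
i=0: r=0+0=0, c=3*2+0+0=6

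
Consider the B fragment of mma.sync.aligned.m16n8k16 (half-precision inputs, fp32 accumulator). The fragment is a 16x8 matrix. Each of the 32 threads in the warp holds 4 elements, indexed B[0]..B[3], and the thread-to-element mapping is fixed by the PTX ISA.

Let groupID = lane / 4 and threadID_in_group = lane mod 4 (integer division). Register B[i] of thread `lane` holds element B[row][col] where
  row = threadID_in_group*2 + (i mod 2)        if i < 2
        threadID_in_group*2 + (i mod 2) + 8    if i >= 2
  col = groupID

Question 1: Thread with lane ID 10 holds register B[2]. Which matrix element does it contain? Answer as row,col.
L=10->gid=10>>2=2, tid=10&3=2
[2]->row 2·2+0+8=12  col gid=2

12,2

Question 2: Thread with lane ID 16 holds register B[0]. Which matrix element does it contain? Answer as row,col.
0,4

lane 16: gid=4 (16/4), tid=0 (16%4)
i=0: r=0*2+0+0=0, c=gid=4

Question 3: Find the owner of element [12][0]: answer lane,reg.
c:0=>grp=0  r:12=>rB=1,tig=2,lo=0
L=0*4+2=2  i=1*2+0=2

2,2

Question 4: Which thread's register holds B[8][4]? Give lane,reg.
16,2

c=4→G=4  r=8→rhi=1,T=0,p=0
L=4*4+0=16  i=1*2+0=2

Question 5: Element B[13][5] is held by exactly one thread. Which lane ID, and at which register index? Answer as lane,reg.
c: 5->gid=5  r: 13->r8=1,tid=2,i&1=1
L=5*4+2=22  i=1*2+1=3

22,3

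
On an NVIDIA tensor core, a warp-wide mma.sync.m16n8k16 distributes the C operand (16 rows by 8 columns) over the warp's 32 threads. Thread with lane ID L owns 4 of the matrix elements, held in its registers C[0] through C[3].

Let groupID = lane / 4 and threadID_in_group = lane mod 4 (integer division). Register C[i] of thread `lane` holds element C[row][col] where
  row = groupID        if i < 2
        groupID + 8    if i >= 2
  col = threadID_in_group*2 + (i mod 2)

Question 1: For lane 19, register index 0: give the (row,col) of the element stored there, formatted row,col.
L=19=>grp=19>>2=4, tig=19&3=3
[0]=>row 4+0=4  col 3·2+0=6

4,6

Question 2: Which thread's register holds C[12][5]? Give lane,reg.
r=12->g=4,rb=1  c=5->t=2,b0=1
L=4*4+2=18  i=1*2+1=3

18,3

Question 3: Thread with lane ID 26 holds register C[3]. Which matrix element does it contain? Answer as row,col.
14,5

L=26->gid=26>>2=6, tid=26&3=2
[3]->row 6+8=14  col 2·2+1=5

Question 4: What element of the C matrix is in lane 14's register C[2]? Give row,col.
11,4

lane 14->14/4=3, 14 mod 4=2
i=2  r:3+8->11  c:2·2+0->4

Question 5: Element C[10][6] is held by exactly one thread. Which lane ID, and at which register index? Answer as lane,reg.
r:10=>grp=2,rB=1  c:6=>tig=3,lo=0
L=2*4+3=11  i=1*2+0=2

11,2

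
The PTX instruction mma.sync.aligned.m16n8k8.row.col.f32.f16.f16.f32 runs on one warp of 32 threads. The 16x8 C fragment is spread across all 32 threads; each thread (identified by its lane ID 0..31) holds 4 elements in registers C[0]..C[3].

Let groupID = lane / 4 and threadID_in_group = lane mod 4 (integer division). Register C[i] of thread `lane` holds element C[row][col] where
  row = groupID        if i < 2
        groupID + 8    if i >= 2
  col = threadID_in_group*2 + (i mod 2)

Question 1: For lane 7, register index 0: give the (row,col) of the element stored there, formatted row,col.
L=7=>grp=7>>2=1, tig=7&3=3
[0]=>row 1+0=1  col 3·2+0=6

1,6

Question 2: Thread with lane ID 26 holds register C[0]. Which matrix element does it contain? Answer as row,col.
lane 26: gr=6 (26/4), th=2 (26%4)
i=0: r=6+0=6, c=2*2+0=4

6,4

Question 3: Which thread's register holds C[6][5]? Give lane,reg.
26,1

r:6=>grp=6,rB=0  c:5=>tig=2,lo=1
L=6*4+2=26  i=0*2+1=1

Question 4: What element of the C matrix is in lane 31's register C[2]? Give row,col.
L=31->g=31>>2=7, t=31&3=3
[2]->row 7+8=15  col 3·2+0=6

15,6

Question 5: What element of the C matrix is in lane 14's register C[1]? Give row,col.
3,5

lane 14: g=3 (14/4), t=2 (14%4)
i=1: r=3+0=3, c=2*2+1=5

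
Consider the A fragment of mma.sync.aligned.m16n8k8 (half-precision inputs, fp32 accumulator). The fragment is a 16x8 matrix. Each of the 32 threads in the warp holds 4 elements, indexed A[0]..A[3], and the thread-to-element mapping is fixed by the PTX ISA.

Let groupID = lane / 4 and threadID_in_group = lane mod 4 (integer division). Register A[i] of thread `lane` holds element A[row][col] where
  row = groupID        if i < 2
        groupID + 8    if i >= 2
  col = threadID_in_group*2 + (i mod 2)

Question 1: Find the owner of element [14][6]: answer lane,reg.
27,2

r=14->g=6,rb=1  c=6->t=3,b0=0
L=6*4+3=27  i=1*2+0=2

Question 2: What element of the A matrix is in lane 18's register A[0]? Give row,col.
4,4

lane 18: g=4 (18/4), t=2 (18%4)
i=0: r=4+0=4, c=2*2+0=4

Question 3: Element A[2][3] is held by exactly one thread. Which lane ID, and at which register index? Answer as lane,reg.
r: 2->gid=2,r8=0  c: 3->tid=1,i&1=1
L=2*4+1=9  i=0*2+1=1

9,1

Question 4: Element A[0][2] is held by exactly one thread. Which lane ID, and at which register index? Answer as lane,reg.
r:0=>grp=0,rB=0  c:2=>tig=1,lo=0
L=0*4+1=1  i=0*2+0=0

1,0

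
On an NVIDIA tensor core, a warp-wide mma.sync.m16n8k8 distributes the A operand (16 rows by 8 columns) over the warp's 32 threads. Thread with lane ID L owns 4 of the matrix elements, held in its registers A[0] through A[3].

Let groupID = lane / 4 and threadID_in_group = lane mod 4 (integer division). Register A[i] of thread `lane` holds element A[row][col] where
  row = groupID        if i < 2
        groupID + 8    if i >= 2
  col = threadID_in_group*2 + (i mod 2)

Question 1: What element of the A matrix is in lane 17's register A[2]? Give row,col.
lane 17=>17/4=4, 17 mod 4=1
i=2  r:4+8=>12  c:2·1+0=>2

12,2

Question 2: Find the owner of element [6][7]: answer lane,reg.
27,1

r=6->g=6,rb=0  c=7->t=3,b0=1
L=6*4+3=27  i=0*2+1=1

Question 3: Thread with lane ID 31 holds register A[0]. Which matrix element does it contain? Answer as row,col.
7,6

31: gr=7,th=3
[0] (7+0,3*2+0) = (7,6)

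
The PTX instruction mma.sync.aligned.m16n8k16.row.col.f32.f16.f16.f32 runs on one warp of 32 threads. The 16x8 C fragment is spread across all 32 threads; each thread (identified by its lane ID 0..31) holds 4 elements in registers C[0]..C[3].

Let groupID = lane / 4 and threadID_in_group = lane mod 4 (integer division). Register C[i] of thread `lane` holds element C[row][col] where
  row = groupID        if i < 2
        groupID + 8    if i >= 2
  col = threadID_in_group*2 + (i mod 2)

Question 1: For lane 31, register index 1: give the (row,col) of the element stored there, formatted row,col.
31: gid=7,tid=3
[1] (7+0,3*2+1) = (7,7)

7,7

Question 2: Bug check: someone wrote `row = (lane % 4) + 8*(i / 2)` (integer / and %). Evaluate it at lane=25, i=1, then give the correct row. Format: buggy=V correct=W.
buggy=1 correct=6

`(lane % 4) + 8*(i / 2)`[25,1]->1
25: gid=6,tid=1
[1] (6+0,1*2+1) = (6,3)
row: 1 vs 6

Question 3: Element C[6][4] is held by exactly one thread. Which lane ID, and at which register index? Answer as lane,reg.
26,0

r: 6->gid=6,r8=0  c: 4->tid=2,i&1=0
L=6*4+2=26  i=0*2+0=0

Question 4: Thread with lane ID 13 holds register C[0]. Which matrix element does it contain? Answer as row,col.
3,2

lane 13: G=3 (13/4), T=1 (13%4)
i=0: r=3+0=3, c=1*2+0=2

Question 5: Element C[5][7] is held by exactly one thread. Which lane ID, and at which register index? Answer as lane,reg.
r: 5->gid=5,r8=0  c: 7->tid=3,i&1=1
L=5*4+3=23  i=0*2+1=1

23,1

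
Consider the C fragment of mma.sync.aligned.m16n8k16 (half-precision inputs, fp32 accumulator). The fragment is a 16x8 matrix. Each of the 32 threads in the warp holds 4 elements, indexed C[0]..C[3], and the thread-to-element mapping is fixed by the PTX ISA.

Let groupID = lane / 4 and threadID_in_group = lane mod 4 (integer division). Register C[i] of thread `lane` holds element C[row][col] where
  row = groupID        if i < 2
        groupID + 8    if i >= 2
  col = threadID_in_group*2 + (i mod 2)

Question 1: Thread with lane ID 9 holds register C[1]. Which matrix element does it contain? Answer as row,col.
9: G=2,T=1
[1] (2+0,1*2+1) = (2,3)

2,3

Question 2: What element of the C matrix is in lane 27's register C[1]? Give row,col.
lane 27: g=6 (27/4), t=3 (27%4)
i=1: r=6+0=6, c=3*2+1=7

6,7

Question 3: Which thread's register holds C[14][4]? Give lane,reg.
r: 14->gid=6,r8=1  c: 4->tid=2,i&1=0
L=6*4+2=26  i=1*2+0=2

26,2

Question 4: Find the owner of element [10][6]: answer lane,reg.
11,2

r: 10->gid=2,r8=1  c: 6->tid=3,i&1=0
L=2*4+3=11  i=1*2+0=2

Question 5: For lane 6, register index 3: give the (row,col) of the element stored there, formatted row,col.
9,5

lane 6: gr=1 (6/4), th=2 (6%4)
i=3: r=1+8=9, c=2*2+1=5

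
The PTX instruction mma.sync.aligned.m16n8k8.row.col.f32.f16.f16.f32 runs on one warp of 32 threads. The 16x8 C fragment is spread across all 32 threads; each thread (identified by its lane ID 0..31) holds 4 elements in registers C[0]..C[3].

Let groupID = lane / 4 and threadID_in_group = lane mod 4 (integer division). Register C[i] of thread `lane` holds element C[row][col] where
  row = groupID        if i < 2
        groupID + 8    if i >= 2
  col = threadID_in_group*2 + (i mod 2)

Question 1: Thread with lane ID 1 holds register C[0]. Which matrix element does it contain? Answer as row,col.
1: gid=0,tid=1
[0] (0+0,1*2+0) = (0,2)

0,2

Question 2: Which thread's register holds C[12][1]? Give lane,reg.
r: 12->gid=4,r8=1  c: 1->tid=0,i&1=1
L=4*4+0=16  i=1*2+1=3

16,3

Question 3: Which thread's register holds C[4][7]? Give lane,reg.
r=4->g=4,rb=0  c=7->t=3,b0=1
L=4*4+3=19  i=0*2+1=1

19,1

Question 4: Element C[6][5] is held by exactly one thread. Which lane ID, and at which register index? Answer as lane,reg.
r:6=>grp=6,rB=0  c:5=>tig=2,lo=1
L=6*4+2=26  i=0*2+1=1

26,1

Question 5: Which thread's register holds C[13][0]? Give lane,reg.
20,2

r=13⇒gr=5,Rb=1  c=0⇒th=0,odd=0
L=5*4+0=20  i=1*2+0=2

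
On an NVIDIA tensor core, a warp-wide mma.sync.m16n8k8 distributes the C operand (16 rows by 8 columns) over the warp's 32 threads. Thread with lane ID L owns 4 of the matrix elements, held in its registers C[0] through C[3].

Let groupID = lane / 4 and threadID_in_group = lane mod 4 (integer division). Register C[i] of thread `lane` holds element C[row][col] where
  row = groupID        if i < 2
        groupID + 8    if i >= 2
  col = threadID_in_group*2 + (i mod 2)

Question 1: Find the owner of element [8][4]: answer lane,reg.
2,2

r:8=>grp=0,rB=1  c:4=>tig=2,lo=0
L=0*4+2=2  i=1*2+0=2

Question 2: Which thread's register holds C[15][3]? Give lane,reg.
29,3

r=15->g=7,rb=1  c=3->t=1,b0=1
L=7*4+1=29  i=1*2+1=3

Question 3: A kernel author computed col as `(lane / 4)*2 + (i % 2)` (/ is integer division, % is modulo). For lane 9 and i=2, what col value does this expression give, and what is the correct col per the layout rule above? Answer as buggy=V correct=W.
buggy=4 correct=2

`(lane / 4)*2 + (i % 2)`[9,2]→4
lane 9→9/4=2, 9 mod 4=1
i=2  r:2+8→10  c:2·1+0→2
col: 4 vs 2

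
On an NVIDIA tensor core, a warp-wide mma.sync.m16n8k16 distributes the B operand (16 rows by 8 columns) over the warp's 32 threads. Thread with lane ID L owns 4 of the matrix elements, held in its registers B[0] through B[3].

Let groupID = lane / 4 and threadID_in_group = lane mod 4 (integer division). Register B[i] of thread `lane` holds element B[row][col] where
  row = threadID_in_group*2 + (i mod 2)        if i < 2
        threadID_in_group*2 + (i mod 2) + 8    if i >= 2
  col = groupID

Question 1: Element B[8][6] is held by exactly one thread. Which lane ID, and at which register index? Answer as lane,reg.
c: 6->gid=6  r: 8->r8=1,tid=0,i&1=0
L=6*4+0=24  i=1*2+0=2

24,2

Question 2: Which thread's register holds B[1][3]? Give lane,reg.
c=3⇒gr=3  r=1⇒Rb=0,th=0,odd=1
L=3*4+0=12  i=0*2+1=1

12,1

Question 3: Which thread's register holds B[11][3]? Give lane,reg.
13,3

c: 3->gid=3  r: 11->r8=1,tid=1,i&1=1
L=3*4+1=13  i=1*2+1=3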